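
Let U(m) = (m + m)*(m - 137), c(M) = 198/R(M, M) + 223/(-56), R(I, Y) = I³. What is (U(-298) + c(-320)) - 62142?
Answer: 22606612479307/114688000 ≈ 1.9711e+5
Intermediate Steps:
c(M) = -223/56 + 198/M³ (c(M) = 198/(M³) + 223/(-56) = 198/M³ + 223*(-1/56) = 198/M³ - 223/56 = -223/56 + 198/M³)
U(m) = 2*m*(-137 + m) (U(m) = (2*m)*(-137 + m) = 2*m*(-137 + m))
(U(-298) + c(-320)) - 62142 = (2*(-298)*(-137 - 298) + (-223/56 + 198/(-320)³)) - 62142 = (2*(-298)*(-435) + (-223/56 + 198*(-1/32768000))) - 62142 = (259260 + (-223/56 - 99/16384000)) - 62142 = (259260 - 456704693/114688000) - 62142 = 29733554175307/114688000 - 62142 = 22606612479307/114688000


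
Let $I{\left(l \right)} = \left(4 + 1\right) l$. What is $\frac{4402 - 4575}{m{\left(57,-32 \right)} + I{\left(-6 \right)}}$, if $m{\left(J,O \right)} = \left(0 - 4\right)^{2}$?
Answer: $\frac{173}{14} \approx 12.357$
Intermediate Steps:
$I{\left(l \right)} = 5 l$
$m{\left(J,O \right)} = 16$ ($m{\left(J,O \right)} = \left(-4\right)^{2} = 16$)
$\frac{4402 - 4575}{m{\left(57,-32 \right)} + I{\left(-6 \right)}} = \frac{4402 - 4575}{16 + 5 \left(-6\right)} = - \frac{173}{16 - 30} = - \frac{173}{-14} = \left(-173\right) \left(- \frac{1}{14}\right) = \frac{173}{14}$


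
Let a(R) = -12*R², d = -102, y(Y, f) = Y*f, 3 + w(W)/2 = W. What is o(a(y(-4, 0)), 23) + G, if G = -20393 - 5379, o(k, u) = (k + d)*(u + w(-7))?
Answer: -26078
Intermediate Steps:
w(W) = -6 + 2*W
o(k, u) = (-102 + k)*(-20 + u) (o(k, u) = (k - 102)*(u + (-6 + 2*(-7))) = (-102 + k)*(u + (-6 - 14)) = (-102 + k)*(u - 20) = (-102 + k)*(-20 + u))
G = -25772
o(a(y(-4, 0)), 23) + G = (2040 - 102*23 - (-240)*(-4*0)² - 12*(-4*0)²*23) - 25772 = (2040 - 2346 - (-240)*0² - 12*0²*23) - 25772 = (2040 - 2346 - (-240)*0 - 12*0*23) - 25772 = (2040 - 2346 - 20*0 + 0*23) - 25772 = (2040 - 2346 + 0 + 0) - 25772 = -306 - 25772 = -26078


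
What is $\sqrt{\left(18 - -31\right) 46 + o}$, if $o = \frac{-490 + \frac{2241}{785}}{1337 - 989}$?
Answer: $\frac{\sqrt{42026373914745}}{136590} \approx 47.462$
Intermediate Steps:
$o = - \frac{382409}{273180}$ ($o = \frac{-490 + 2241 \cdot \frac{1}{785}}{348} = \left(-490 + \frac{2241}{785}\right) \frac{1}{348} = \left(- \frac{382409}{785}\right) \frac{1}{348} = - \frac{382409}{273180} \approx -1.3998$)
$\sqrt{\left(18 - -31\right) 46 + o} = \sqrt{\left(18 - -31\right) 46 - \frac{382409}{273180}} = \sqrt{\left(18 + 31\right) 46 - \frac{382409}{273180}} = \sqrt{49 \cdot 46 - \frac{382409}{273180}} = \sqrt{2254 - \frac{382409}{273180}} = \sqrt{\frac{615365311}{273180}} = \frac{\sqrt{42026373914745}}{136590}$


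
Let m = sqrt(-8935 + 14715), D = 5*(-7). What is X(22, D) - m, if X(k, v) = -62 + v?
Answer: -97 - 34*sqrt(5) ≈ -173.03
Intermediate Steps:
D = -35
m = 34*sqrt(5) (m = sqrt(5780) = 34*sqrt(5) ≈ 76.026)
X(22, D) - m = (-62 - 35) - 34*sqrt(5) = -97 - 34*sqrt(5)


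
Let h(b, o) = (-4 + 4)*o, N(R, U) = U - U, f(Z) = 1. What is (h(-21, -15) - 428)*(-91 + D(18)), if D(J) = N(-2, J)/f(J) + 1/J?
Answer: 350318/9 ≈ 38924.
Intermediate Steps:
N(R, U) = 0
h(b, o) = 0 (h(b, o) = 0*o = 0)
D(J) = 1/J (D(J) = 0/1 + 1/J = 0*1 + 1/J = 0 + 1/J = 1/J)
(h(-21, -15) - 428)*(-91 + D(18)) = (0 - 428)*(-91 + 1/18) = -428*(-91 + 1/18) = -428*(-1637/18) = 350318/9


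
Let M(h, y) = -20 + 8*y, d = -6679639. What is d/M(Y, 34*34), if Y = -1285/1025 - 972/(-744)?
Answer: -6679639/9228 ≈ -723.84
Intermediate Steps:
Y = 671/12710 (Y = -1285*1/1025 - 972*(-1/744) = -257/205 + 81/62 = 671/12710 ≈ 0.052793)
d/M(Y, 34*34) = -6679639/(-20 + 8*(34*34)) = -6679639/(-20 + 8*1156) = -6679639/(-20 + 9248) = -6679639/9228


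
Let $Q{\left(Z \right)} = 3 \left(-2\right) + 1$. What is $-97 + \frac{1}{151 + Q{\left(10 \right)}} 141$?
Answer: $- \frac{14021}{146} \approx -96.034$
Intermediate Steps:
$Q{\left(Z \right)} = -5$ ($Q{\left(Z \right)} = -6 + 1 = -5$)
$-97 + \frac{1}{151 + Q{\left(10 \right)}} 141 = -97 + \frac{1}{151 - 5} \cdot 141 = -97 + \frac{1}{146} \cdot 141 = -97 + \frac{141}{146} = - \frac{14021}{146}$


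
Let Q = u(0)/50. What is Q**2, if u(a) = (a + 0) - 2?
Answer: 1/625 ≈ 0.0016000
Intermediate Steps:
u(a) = -2 + a (u(a) = a - 2 = -2 + a)
Q = -1/25 (Q = (-2 + 0)/50 = -2*1/50 = -1/25 ≈ -0.040000)
Q**2 = (-1/25)**2 = 1/625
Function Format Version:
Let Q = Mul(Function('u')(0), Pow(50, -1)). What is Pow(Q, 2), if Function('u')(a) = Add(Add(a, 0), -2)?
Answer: Rational(1, 625) ≈ 0.0016000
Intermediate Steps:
Function('u')(a) = Add(-2, a) (Function('u')(a) = Add(a, -2) = Add(-2, a))
Q = Rational(-1, 25) (Q = Mul(Add(-2, 0), Pow(50, -1)) = Mul(-2, Rational(1, 50)) = Rational(-1, 25) ≈ -0.040000)
Pow(Q, 2) = Pow(Rational(-1, 25), 2) = Rational(1, 625)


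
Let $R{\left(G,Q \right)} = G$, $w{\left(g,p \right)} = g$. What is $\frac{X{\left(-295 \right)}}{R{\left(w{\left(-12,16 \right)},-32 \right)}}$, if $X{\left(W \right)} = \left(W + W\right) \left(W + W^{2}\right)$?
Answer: $4264225$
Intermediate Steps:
$X{\left(W \right)} = 2 W \left(W + W^{2}\right)$
$\frac{X{\left(-295 \right)}}{R{\left(w{\left(-12,16 \right)},-32 \right)}} = \frac{2 \left(-295\right)^{2} \left(1 - 295\right)}{-12} = 2 \cdot 87025 \left(-294\right) \left(- \frac{1}{12}\right) = \left(-51170700\right) \left(- \frac{1}{12}\right) = 4264225$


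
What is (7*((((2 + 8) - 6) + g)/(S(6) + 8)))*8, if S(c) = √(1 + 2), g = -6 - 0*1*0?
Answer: -896/61 + 112*√3/61 ≈ -11.508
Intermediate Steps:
g = -6 (g = -6 - 0*0 = -6 - 1*0 = -6 + 0 = -6)
S(c) = √3
(7*((((2 + 8) - 6) + g)/(S(6) + 8)))*8 = (7*((((2 + 8) - 6) - 6)/(√3 + 8)))*8 = (7*(((10 - 6) - 6)/(8 + √3)))*8 = (7*((4 - 6)/(8 + √3)))*8 = (7*(-2/(8 + √3)))*8 = -14/(8 + √3)*8 = -112/(8 + √3)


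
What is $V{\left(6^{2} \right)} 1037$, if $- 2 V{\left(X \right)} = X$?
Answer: $-18666$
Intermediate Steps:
$V{\left(X \right)} = - \frac{X}{2}$
$V{\left(6^{2} \right)} 1037 = - \frac{6^{2}}{2} \cdot 1037 = \left(- \frac{1}{2}\right) 36 \cdot 1037 = \left(-18\right) 1037 = -18666$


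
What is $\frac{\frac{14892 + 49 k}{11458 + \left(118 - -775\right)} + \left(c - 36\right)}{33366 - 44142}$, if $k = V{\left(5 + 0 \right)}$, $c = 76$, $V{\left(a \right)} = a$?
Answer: $- \frac{509177}{133094376} \approx -0.0038257$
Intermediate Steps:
$k = 5$ ($k = 5 + 0 = 5$)
$\frac{\frac{14892 + 49 k}{11458 + \left(118 - -775\right)} + \left(c - 36\right)}{33366 - 44142} = \frac{\frac{14892 + 49 \cdot 5}{11458 + \left(118 - -775\right)} + \left(76 - 36\right)}{33366 - 44142} = \frac{\frac{14892 + 245}{11458 + \left(118 + 775\right)} + \left(76 - 36\right)}{-10776} = \left(\frac{15137}{11458 + 893} + 40\right) \left(- \frac{1}{10776}\right) = \left(\frac{15137}{12351} + 40\right) \left(- \frac{1}{10776}\right) = \frac{509177}{12351} \left(- \frac{1}{10776}\right) = - \frac{509177}{133094376}$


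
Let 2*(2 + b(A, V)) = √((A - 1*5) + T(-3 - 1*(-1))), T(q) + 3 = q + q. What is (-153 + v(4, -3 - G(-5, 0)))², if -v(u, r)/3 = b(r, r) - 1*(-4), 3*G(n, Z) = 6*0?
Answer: 100989/4 + 477*I*√15 ≈ 25247.0 + 1847.4*I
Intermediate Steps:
G(n, Z) = 0 (G(n, Z) = (6*0)/3 = (⅓)*0 = 0)
T(q) = -3 + 2*q (T(q) = -3 + (q + q) = -3 + 2*q)
b(A, V) = -2 + √(-12 + A)/2 (b(A, V) = -2 + √((A - 1*5) + (-3 + 2*(-3 - 1*(-1))))/2 = -2 + √((A - 5) + (-3 + 2*(-3 + 1)))/2 = -2 + √((-5 + A) + (-3 + 2*(-2)))/2 = -2 + √((-5 + A) + (-3 - 4))/2 = -2 + √((-5 + A) - 7)/2 = -2 + √(-12 + A)/2)
v(u, r) = -6 - 3*√(-12 + r)/2 (v(u, r) = -3*((-2 + √(-12 + r)/2) - 1*(-4)) = -3*((-2 + √(-12 + r)/2) + 4) = -3*(2 + √(-12 + r)/2) = -6 - 3*√(-12 + r)/2)
(-153 + v(4, -3 - G(-5, 0)))² = (-153 + (-6 - 3*√(-12 + (-3 - 1*0))/2))² = (-153 + (-6 - 3*√(-12 + (-3 + 0))/2))² = (-153 + (-6 - 3*√(-12 - 3)/2))² = (-153 + (-6 - 3*I*√15/2))² = (-159 - 3*I*√15/2)²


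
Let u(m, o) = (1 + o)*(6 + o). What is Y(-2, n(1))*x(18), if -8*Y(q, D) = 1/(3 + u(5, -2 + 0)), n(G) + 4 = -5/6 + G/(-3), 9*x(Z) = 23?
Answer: 23/72 ≈ 0.31944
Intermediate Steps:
x(Z) = 23/9 (x(Z) = (⅑)*23 = 23/9)
n(G) = -29/6 - G/3 (n(G) = -4 + (-5/6 + G/(-3)) = -4 + (-5*⅙ + G*(-⅓)) = -4 + (-⅚ - G/3) = -29/6 - G/3)
Y(q, D) = ⅛ (Y(q, D) = -1/(8*(3 + (6 + (-2 + 0)² + 7*(-2 + 0)))) = -1/(8*(3 + (6 + (-2)² + 7*(-2)))) = -1/(8*(3 + (6 + 4 - 14))) = -1/(8*(3 - 4)) = -⅛/(-1) = -⅛*(-1) = ⅛)
Y(-2, n(1))*x(18) = (⅛)*(23/9) = 23/72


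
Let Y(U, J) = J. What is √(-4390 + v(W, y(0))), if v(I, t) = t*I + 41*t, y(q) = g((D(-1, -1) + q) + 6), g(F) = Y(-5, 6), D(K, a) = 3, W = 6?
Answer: 2*I*√1027 ≈ 64.094*I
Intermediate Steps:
g(F) = 6
y(q) = 6
v(I, t) = 41*t + I*t (v(I, t) = I*t + 41*t = 41*t + I*t)
√(-4390 + v(W, y(0))) = √(-4390 + 6*(41 + 6)) = √(-4390 + 6*47) = √(-4390 + 282) = √(-4108) = 2*I*√1027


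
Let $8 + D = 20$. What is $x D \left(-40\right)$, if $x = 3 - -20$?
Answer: $-11040$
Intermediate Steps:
$D = 12$ ($D = -8 + 20 = 12$)
$x = 23$ ($x = 3 + 20 = 23$)
$x D \left(-40\right) = 23 \cdot 12 \left(-40\right) = 276 \left(-40\right) = -11040$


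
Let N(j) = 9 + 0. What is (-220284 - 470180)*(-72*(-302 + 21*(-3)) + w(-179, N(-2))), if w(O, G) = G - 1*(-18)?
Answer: -18164036448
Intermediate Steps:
N(j) = 9
w(O, G) = 18 + G (w(O, G) = G + 18 = 18 + G)
(-220284 - 470180)*(-72*(-302 + 21*(-3)) + w(-179, N(-2))) = (-220284 - 470180)*(-72*(-302 + 21*(-3)) + (18 + 9)) = -690464*(-72*(-302 - 63) + 27) = -690464*(-72*(-365) + 27) = -690464*(26280 + 27) = -690464*26307 = -18164036448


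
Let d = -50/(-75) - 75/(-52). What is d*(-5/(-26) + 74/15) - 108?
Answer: -5913049/60840 ≈ -97.190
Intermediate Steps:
d = 329/156 (d = -50*(-1/75) - 75*(-1/52) = ⅔ + 75/52 = 329/156 ≈ 2.1090)
d*(-5/(-26) + 74/15) - 108 = 329*(-5/(-26) + 74/15)/156 - 108 = 329*(-5*(-1/26) + 74*(1/15))/156 - 108 = 329*(5/26 + 74/15)/156 - 108 = (329/156)*(1999/390) - 108 = 657671/60840 - 108 = -5913049/60840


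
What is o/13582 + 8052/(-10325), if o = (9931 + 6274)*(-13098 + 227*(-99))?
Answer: -5951729030139/140234150 ≈ -42441.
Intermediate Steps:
o = -576428055 (o = 16205*(-13098 - 22473) = 16205*(-35571) = -576428055)
o/13582 + 8052/(-10325) = -576428055/13582 + 8052/(-10325) = -576428055*1/13582 + 8052*(-1/10325) = -576428055/13582 - 8052/10325 = -5951729030139/140234150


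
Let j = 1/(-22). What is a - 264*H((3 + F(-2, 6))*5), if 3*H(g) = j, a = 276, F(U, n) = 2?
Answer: 280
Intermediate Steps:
j = -1/22 ≈ -0.045455
H(g) = -1/66 (H(g) = (1/3)*(-1/22) = -1/66)
a - 264*H((3 + F(-2, 6))*5) = 276 - 264*(-1/66) = 276 + 4 = 280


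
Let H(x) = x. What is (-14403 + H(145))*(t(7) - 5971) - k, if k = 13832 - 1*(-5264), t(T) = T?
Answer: 85015616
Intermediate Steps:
k = 19096 (k = 13832 + 5264 = 19096)
(-14403 + H(145))*(t(7) - 5971) - k = (-14403 + 145)*(7 - 5971) - 1*19096 = -14258*(-5964) - 19096 = 85034712 - 19096 = 85015616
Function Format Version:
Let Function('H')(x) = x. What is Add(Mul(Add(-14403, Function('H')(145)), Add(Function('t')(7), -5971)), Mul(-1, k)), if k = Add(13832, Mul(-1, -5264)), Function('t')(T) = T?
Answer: 85015616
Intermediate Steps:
k = 19096 (k = Add(13832, 5264) = 19096)
Add(Mul(Add(-14403, Function('H')(145)), Add(Function('t')(7), -5971)), Mul(-1, k)) = Add(Mul(Add(-14403, 145), Add(7, -5971)), Mul(-1, 19096)) = Add(Mul(-14258, -5964), -19096) = Add(85034712, -19096) = 85015616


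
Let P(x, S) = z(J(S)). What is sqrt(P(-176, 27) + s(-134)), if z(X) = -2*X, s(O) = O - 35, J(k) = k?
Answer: I*sqrt(223) ≈ 14.933*I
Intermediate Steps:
s(O) = -35 + O
P(x, S) = -2*S
sqrt(P(-176, 27) + s(-134)) = sqrt(-2*27 + (-35 - 134)) = sqrt(-54 - 169) = sqrt(-223) = I*sqrt(223)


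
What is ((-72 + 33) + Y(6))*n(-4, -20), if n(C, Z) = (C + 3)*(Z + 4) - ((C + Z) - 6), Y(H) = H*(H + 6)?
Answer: 1518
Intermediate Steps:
Y(H) = H*(6 + H)
n(C, Z) = 6 - C - Z + (3 + C)*(4 + Z) (n(C, Z) = (3 + C)*(4 + Z) - (-6 + C + Z) = (3 + C)*(4 + Z) + (6 - C - Z) = 6 - C - Z + (3 + C)*(4 + Z))
((-72 + 33) + Y(6))*n(-4, -20) = ((-72 + 33) + 6*(6 + 6))*(18 + 2*(-20) + 3*(-4) - 4*(-20)) = (-39 + 6*12)*(18 - 40 - 12 + 80) = (-39 + 72)*46 = 33*46 = 1518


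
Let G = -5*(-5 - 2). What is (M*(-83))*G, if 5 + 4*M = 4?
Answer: 2905/4 ≈ 726.25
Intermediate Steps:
M = -¼ (M = -5/4 + (¼)*4 = -5/4 + 1 = -¼ ≈ -0.25000)
G = 35 (G = -5*(-7) = 35)
(M*(-83))*G = -¼*(-83)*35 = (83/4)*35 = 2905/4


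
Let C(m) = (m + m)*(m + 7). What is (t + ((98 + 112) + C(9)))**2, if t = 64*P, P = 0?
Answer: 248004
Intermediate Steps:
C(m) = 2*m*(7 + m) (C(m) = (2*m)*(7 + m) = 2*m*(7 + m))
t = 0 (t = 64*0 = 0)
(t + ((98 + 112) + C(9)))**2 = (0 + ((98 + 112) + 2*9*(7 + 9)))**2 = (0 + (210 + 2*9*16))**2 = (0 + (210 + 288))**2 = (0 + 498)**2 = 498**2 = 248004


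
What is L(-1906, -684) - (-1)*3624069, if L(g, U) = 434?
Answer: 3624503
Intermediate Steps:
L(-1906, -684) - (-1)*3624069 = 434 - (-1)*3624069 = 434 - 1*(-3624069) = 434 + 3624069 = 3624503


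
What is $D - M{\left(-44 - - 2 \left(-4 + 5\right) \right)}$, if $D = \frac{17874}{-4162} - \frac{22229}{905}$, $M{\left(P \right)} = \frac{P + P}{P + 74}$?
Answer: $- \frac{395222867}{15066440} \approx -26.232$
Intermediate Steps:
$M{\left(P \right)} = \frac{2 P}{74 + P}$
$D = - \frac{54346534}{1883305}$ ($D = 17874 \left(- \frac{1}{4162}\right) - \frac{22229}{905} = - \frac{8937}{2081} - \frac{22229}{905} = - \frac{54346534}{1883305} \approx -28.857$)
$D - M{\left(-44 - - 2 \left(-4 + 5\right) \right)} = - \frac{54346534}{1883305} - \frac{2 \left(-44 - - 2 \left(-4 + 5\right)\right)}{74 - \left(44 - 2 \left(-4 + 5\right)\right)} = - \frac{54346534}{1883305} - \frac{2 \left(-44 - \left(-2\right) 1\right)}{74 - \left(44 - 2\right)} = - \frac{54346534}{1883305} - \frac{2 \left(-44 - -2\right)}{74 - 42} = - \frac{54346534}{1883305} - \frac{2 \left(-44 + 2\right)}{74 + \left(-44 + 2\right)} = - \frac{54346534}{1883305} - 2 \left(-42\right) \frac{1}{74 - 42} = - \frac{54346534}{1883305} - 2 \left(-42\right) \frac{1}{32} = - \frac{54346534}{1883305} - - \frac{21}{8} = - \frac{54346534}{1883305} + \frac{21}{8} = - \frac{395222867}{15066440}$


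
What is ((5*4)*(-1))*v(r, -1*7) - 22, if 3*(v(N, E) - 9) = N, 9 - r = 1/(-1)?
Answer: -806/3 ≈ -268.67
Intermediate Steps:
r = 10 (r = 9 - 1/(-1) = 9 - 1*(-1) = 9 + 1 = 10)
v(N, E) = 9 + N/3
((5*4)*(-1))*v(r, -1*7) - 22 = ((5*4)*(-1))*(9 + (1/3)*10) - 22 = (20*(-1))*(9 + 10/3) - 22 = -20*37/3 - 22 = -740/3 - 22 = -806/3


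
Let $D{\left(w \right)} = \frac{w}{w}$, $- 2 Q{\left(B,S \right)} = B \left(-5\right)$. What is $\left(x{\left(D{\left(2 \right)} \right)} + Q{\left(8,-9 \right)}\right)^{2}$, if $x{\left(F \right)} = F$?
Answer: $441$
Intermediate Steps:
$Q{\left(B,S \right)} = \frac{5 B}{2}$ ($Q{\left(B,S \right)} = - \frac{B \left(-5\right)}{2} = - \frac{\left(-5\right) B}{2} = \frac{5 B}{2}$)
$D{\left(w \right)} = 1$
$\left(x{\left(D{\left(2 \right)} \right)} + Q{\left(8,-9 \right)}\right)^{2} = \left(1 + \frac{5}{2} \cdot 8\right)^{2} = \left(1 + 20\right)^{2} = 21^{2} = 441$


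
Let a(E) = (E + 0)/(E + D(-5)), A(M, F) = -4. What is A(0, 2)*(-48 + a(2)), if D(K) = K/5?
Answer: 184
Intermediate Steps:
D(K) = K/5 (D(K) = K*(⅕) = K/5)
a(E) = E/(-1 + E) (a(E) = (E + 0)/(E + (⅕)*(-5)) = E/(E - 1) = E/(-1 + E))
A(0, 2)*(-48 + a(2)) = -4*(-48 + 2/(-1 + 2)) = -4*(-48 + 2/1) = -4*(-48 + 2*1) = -4*(-48 + 2) = -4*(-46) = 184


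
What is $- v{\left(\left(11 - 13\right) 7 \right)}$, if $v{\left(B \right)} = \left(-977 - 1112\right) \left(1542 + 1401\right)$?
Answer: $6147927$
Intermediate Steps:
$v{\left(B \right)} = -6147927$ ($v{\left(B \right)} = \left(-2089\right) 2943 = -6147927$)
$- v{\left(\left(11 - 13\right) 7 \right)} = \left(-1\right) \left(-6147927\right) = 6147927$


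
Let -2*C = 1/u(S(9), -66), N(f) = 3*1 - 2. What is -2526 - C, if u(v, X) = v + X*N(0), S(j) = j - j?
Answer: -333433/132 ≈ -2526.0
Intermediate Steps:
N(f) = 1 (N(f) = 3 - 2 = 1)
S(j) = 0
u(v, X) = X + v (u(v, X) = v + X*1 = v + X = X + v)
C = 1/132 (C = -1/(2*(-66 + 0)) = -½/(-66) = -½*(-1/66) = 1/132 ≈ 0.0075758)
-2526 - C = -2526 - 1*1/132 = -2526 - 1/132 = -333433/132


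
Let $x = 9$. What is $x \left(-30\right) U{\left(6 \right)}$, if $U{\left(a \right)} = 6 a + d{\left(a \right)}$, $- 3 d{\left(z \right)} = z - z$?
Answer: $-9720$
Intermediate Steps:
$d{\left(z \right)} = 0$ ($d{\left(z \right)} = - \frac{z - z}{3} = \left(- \frac{1}{3}\right) 0 = 0$)
$U{\left(a \right)} = 6 a$ ($U{\left(a \right)} = 6 a + 0 = 6 a$)
$x \left(-30\right) U{\left(6 \right)} = 9 \left(-30\right) 6 \cdot 6 = \left(-270\right) 36 = -9720$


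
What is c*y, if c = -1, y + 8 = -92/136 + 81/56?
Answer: 6883/952 ≈ 7.2300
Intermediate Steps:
y = -6883/952 (y = -8 + (-92/136 + 81/56) = -8 + (-92*1/136 + 81*(1/56)) = -8 + (-23/34 + 81/56) = -8 + 733/952 = -6883/952 ≈ -7.2300)
c*y = -1*(-6883/952) = 6883/952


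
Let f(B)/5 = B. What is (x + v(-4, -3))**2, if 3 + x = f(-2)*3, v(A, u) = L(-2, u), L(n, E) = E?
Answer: 1296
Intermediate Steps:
v(A, u) = u
f(B) = 5*B
x = -33 (x = -3 + (5*(-2))*3 = -3 - 10*3 = -3 - 30 = -33)
(x + v(-4, -3))**2 = (-33 - 3)**2 = (-36)**2 = 1296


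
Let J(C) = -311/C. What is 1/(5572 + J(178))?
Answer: 178/991505 ≈ 0.00017952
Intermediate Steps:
1/(5572 + J(178)) = 1/(5572 - 311/178) = 1/(991505/178) = 178/991505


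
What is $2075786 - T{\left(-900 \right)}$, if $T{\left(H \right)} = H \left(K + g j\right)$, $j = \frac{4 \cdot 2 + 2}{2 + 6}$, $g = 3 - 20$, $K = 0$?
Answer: $2056661$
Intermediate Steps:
$g = -17$ ($g = 3 - 20 = -17$)
$j = \frac{5}{4}$ ($j = \frac{8 + 2}{8} = 10 \cdot \frac{1}{8} = \frac{5}{4} \approx 1.25$)
$T{\left(H \right)} = - \frac{85 H}{4}$ ($T{\left(H \right)} = H \left(0 - \frac{85}{4}\right) = H \left(- \frac{85}{4}\right) = - \frac{85 H}{4}$)
$2075786 - T{\left(-900 \right)} = 2075786 - \left(- \frac{85}{4}\right) \left(-900\right) = 2075786 - 19125 = 2056661$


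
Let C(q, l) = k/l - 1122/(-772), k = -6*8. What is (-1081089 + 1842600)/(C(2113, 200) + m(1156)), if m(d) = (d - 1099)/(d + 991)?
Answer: 9544708850/15541 ≈ 6.1416e+5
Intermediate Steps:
k = -48
C(q, l) = 561/386 - 48/l (C(q, l) = -48/l - 1122/(-772) = -48/l - 1122*(-1/772) = -48/l + 561/386 = 561/386 - 48/l)
m(d) = (-1099 + d)/(991 + d)
(-1081089 + 1842600)/(C(2113, 200) + m(1156)) = (-1081089 + 1842600)/((561/386 - 48/200) + (-1099 + 1156)/(991 + 1156)) = 761511/((561/386 - 48*1/200) + 57/2147) = 761511/((561/386 - 6/25) + (1/2147)*57) = 761511/(11709/9650 + 3/113) = 761511/(1352067/1090450) = 761511*(1090450/1352067) = 9544708850/15541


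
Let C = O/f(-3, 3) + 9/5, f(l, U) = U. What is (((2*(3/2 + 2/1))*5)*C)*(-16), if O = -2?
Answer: -1904/3 ≈ -634.67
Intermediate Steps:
C = 17/15 (C = -2/3 + 9/5 = -2*⅓ + 9*(⅕) = -⅔ + 9/5 = 17/15 ≈ 1.1333)
(((2*(3/2 + 2/1))*5)*C)*(-16) = (((2*(3/2 + 2/1))*5)*(17/15))*(-16) = (((2*(3*(½) + 2*1))*5)*(17/15))*(-16) = (((2*(3/2 + 2))*5)*(17/15))*(-16) = (((2*(7/2))*5)*(17/15))*(-16) = ((7*5)*(17/15))*(-16) = (35*(17/15))*(-16) = (119/3)*(-16) = -1904/3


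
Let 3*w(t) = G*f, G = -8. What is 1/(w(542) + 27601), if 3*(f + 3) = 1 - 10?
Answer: 1/27617 ≈ 3.6210e-5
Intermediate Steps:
f = -6 (f = -3 + (1 - 10)/3 = -3 + (⅓)*(-9) = -3 - 3 = -6)
w(t) = 16 (w(t) = (-8*(-6))/3 = (⅓)*48 = 16)
1/(w(542) + 27601) = 1/(16 + 27601) = 1/27617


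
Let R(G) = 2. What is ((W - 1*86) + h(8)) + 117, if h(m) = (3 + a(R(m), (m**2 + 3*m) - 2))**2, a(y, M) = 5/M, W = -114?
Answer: -544699/7396 ≈ -73.648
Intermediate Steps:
h(m) = (3 + 5/(-2 + m**2 + 3*m))**2 (h(m) = (3 + 5/((m**2 + 3*m) - 2))**2 = (3 + 5/(-2 + m**2 + 3*m))**2)
((W - 1*86) + h(8)) + 117 = ((-114 - 1*86) + (3 + 5/(-2 + 8**2 + 3*8))**2) + 117 = ((-114 - 86) + (3 + 5/(-2 + 64 + 24))**2) + 117 = (-200 + (3 + 5/86)**2) + 117 = (-200 + (263/86)**2) + 117 = (-200 + 69169/7396) + 117 = -1410031/7396 + 117 = -544699/7396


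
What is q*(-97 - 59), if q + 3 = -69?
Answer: 11232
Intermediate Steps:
q = -72 (q = -3 - 69 = -72)
q*(-97 - 59) = -72*(-97 - 59) = -72*(-156) = 11232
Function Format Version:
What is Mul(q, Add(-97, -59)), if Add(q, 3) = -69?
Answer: 11232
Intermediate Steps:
q = -72 (q = Add(-3, -69) = -72)
Mul(q, Add(-97, -59)) = Mul(-72, Add(-97, -59)) = Mul(-72, -156) = 11232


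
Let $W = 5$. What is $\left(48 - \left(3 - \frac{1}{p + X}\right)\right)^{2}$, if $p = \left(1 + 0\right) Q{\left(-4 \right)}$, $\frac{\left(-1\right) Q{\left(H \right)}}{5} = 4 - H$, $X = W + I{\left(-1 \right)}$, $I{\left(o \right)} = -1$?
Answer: $\frac{2621161}{1296} \approx 2022.5$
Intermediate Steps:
$X = 4$ ($X = 5 - 1 = 4$)
$Q{\left(H \right)} = -20 + 5 H$ ($Q{\left(H \right)} = - 5 \left(4 - H\right) = -20 + 5 H$)
$p = -40$ ($p = \left(1 + 0\right) \left(-20 + 5 \left(-4\right)\right) = 1 \left(-20 - 20\right) = 1 \left(-40\right) = -40$)
$\left(48 - \left(3 - \frac{1}{p + X}\right)\right)^{2} = \left(48 - \left(3 - \frac{1}{-40 + 4}\right)\right)^{2} = \left(48 - \left(3 - \frac{1}{-36}\right)\right)^{2} = \left(48 - \frac{109}{36}\right)^{2} = \left(\frac{1619}{36}\right)^{2} = \frac{2621161}{1296}$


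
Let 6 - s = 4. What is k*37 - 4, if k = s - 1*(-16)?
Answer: 662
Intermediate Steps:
s = 2 (s = 6 - 1*4 = 6 - 4 = 2)
k = 18 (k = 2 - 1*(-16) = 2 + 16 = 18)
k*37 - 4 = 18*37 - 4 = 666 - 4 = 662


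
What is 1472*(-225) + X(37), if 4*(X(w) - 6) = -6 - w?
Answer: -1324819/4 ≈ -3.3121e+5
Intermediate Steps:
X(w) = 9/2 - w/4 (X(w) = 6 + (-6 - w)/4 = 6 + (-3/2 - w/4) = 9/2 - w/4)
1472*(-225) + X(37) = 1472*(-225) + (9/2 - ¼*37) = -331200 + (9/2 - 37/4) = -331200 - 19/4 = -1324819/4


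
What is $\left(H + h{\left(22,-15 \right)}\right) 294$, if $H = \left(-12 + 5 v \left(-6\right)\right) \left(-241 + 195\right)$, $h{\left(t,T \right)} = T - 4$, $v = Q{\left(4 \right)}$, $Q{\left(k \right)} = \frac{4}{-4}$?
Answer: $-249018$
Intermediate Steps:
$Q{\left(k \right)} = -1$ ($Q{\left(k \right)} = 4 \left(- \frac{1}{4}\right) = -1$)
$v = -1$
$h{\left(t,T \right)} = -4 + T$ ($h{\left(t,T \right)} = T - 4 = -4 + T$)
$H = -828$ ($H = \left(-12 + 5 \left(-1\right) \left(-6\right)\right) \left(-241 + 195\right) = \left(-12 - -30\right) \left(-46\right) = \left(-12 + 30\right) \left(-46\right) = 18 \left(-46\right) = -828$)
$\left(H + h{\left(22,-15 \right)}\right) 294 = \left(-828 - 19\right) 294 = \left(-847\right) 294 = -249018$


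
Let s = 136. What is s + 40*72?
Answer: 3016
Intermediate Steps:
s + 40*72 = 136 + 40*72 = 136 + 2880 = 3016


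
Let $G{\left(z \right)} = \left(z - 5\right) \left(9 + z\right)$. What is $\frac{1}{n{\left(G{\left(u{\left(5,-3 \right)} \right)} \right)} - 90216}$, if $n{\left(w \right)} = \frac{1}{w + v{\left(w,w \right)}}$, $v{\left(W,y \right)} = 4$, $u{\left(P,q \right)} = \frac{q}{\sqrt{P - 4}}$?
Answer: $- \frac{44}{3969505} \approx -1.1084 \cdot 10^{-5}$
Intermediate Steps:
$u{\left(P,q \right)} = \frac{q}{\sqrt{-4 + P}}$
$G{\left(z \right)} = \left(-5 + z\right) \left(9 + z\right)$
$n{\left(w \right)} = \frac{1}{4 + w}$ ($n{\left(w \right)} = \frac{1}{w + 4} = \frac{1}{4 + w}$)
$\frac{1}{n{\left(G{\left(u{\left(5,-3 \right)} \right)} \right)} - 90216} = \frac{1}{\frac{1}{4 + \left(-45 + \left(- \frac{3}{\sqrt{-4 + 5}}\right)^{2} + 4 \left(- \frac{3}{\sqrt{-4 + 5}}\right)\right)} - 90216} = \frac{1}{\frac{1}{4 + \left(-45 + \left(- 3 \frac{1}{\sqrt{1}}\right)^{2} + 4 \left(- 3 \frac{1}{\sqrt{1}}\right)\right)} - 90216} = \frac{1}{\frac{1}{4 + \left(-45 + \left(\left(-3\right) 1\right)^{2} + 4 \left(\left(-3\right) 1\right)\right)} - 90216} = \frac{1}{\frac{1}{4 + \left(-45 + \left(-3\right)^{2} + 4 \left(-3\right)\right)} - 90216} = \frac{1}{\frac{1}{4 - 48} - 90216} = \frac{1}{\frac{1}{-44} - 90216} = \frac{1}{- \frac{1}{44} - 90216} = \frac{1}{- \frac{3969505}{44}} = - \frac{44}{3969505}$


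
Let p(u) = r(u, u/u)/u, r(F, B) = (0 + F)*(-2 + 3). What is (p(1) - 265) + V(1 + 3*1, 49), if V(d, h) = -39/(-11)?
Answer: -2865/11 ≈ -260.45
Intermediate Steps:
r(F, B) = F (r(F, B) = F*1 = F)
V(d, h) = 39/11 (V(d, h) = -39*(-1/11) = 39/11)
p(u) = 1 (p(u) = u/u = 1)
(p(1) - 265) + V(1 + 3*1, 49) = (1 - 265) + 39/11 = -264 + 39/11 = -2865/11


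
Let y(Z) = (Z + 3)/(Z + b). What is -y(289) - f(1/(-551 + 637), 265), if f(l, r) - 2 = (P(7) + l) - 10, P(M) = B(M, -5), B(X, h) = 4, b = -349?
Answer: 11423/1290 ≈ 8.8550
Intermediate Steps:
P(M) = 4
f(l, r) = -4 + l (f(l, r) = 2 + ((4 + l) - 10) = 2 + (-6 + l) = -4 + l)
y(Z) = (3 + Z)/(-349 + Z) (y(Z) = (Z + 3)/(Z - 349) = (3 + Z)/(-349 + Z))
-y(289) - f(1/(-551 + 637), 265) = -(3 + 289)/(-349 + 289) - (-4 + 1/(-551 + 637)) = -292/(-60) - (-4 + 1/86) = -(-1)*292/60 - (-4 + 1/86) = -1*(-73/15) - 1*(-343/86) = 73/15 + 343/86 = 11423/1290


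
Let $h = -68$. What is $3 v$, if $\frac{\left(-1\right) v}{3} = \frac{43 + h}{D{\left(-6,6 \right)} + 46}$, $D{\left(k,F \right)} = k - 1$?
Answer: $\frac{75}{13} \approx 5.7692$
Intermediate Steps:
$D{\left(k,F \right)} = -1 + k$
$v = \frac{25}{13}$ ($v = - 3 \frac{43 - 68}{\left(-1 - 6\right) + 46} = - 3 \left(- \frac{25}{-7 + 46}\right) = - 3 \left(- \frac{25}{39}\right) = - 3 \left(\left(-25\right) \frac{1}{39}\right) = \left(-3\right) \left(- \frac{25}{39}\right) = \frac{25}{13} \approx 1.9231$)
$3 v = 3 \cdot \frac{25}{13} = \frac{75}{13}$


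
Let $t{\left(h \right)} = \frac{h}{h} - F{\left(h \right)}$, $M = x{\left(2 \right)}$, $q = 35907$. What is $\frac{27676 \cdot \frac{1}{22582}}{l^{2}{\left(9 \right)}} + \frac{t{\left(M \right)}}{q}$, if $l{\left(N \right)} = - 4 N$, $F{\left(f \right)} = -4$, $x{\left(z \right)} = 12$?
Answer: $\frac{95007791}{87572002392} \approx 0.0010849$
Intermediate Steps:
$M = 12$
$t{\left(h \right)} = 5$ ($t{\left(h \right)} = \frac{h}{h} - -4 = 1 + 4 = 5$)
$\frac{27676 \cdot \frac{1}{22582}}{l^{2}{\left(9 \right)}} + \frac{t{\left(M \right)}}{q} = \frac{27676 \cdot \frac{1}{22582}}{\left(\left(-4\right) 9\right)^{2}} + \frac{5}{35907} = \frac{27676 \cdot \frac{1}{22582}}{\left(-36\right)^{2}} + 5 \cdot \frac{1}{35907} = \frac{13838}{11291 \cdot 1296} + \frac{5}{35907} = \frac{13838}{11291} \cdot \frac{1}{1296} + \frac{5}{35907} = \frac{6919}{7316568} + \frac{5}{35907} = \frac{95007791}{87572002392}$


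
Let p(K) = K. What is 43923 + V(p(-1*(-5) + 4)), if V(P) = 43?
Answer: 43966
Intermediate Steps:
43923 + V(p(-1*(-5) + 4)) = 43923 + 43 = 43966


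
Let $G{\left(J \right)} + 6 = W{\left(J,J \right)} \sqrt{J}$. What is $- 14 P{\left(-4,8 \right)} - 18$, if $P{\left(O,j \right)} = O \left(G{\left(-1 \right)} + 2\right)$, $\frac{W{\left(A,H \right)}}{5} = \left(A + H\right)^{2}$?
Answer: $-242 + 1120 i \approx -242.0 + 1120.0 i$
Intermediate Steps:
$W{\left(A,H \right)} = 5 \left(A + H\right)^{2}$
$G{\left(J \right)} = -6 + 20 J^{\frac{5}{2}}$ ($G{\left(J \right)} = -6 + 5 \left(J + J\right)^{2} \sqrt{J} = -6 + 5 \left(2 J\right)^{2} \sqrt{J} = -6 + 5 \cdot 4 J^{2} \sqrt{J} = -6 + 20 J^{2} \sqrt{J} = -6 + 20 J^{\frac{5}{2}}$)
$P{\left(O,j \right)} = O \left(-4 + 20 i\right)$ ($P{\left(O,j \right)} = O \left(\left(-6 + 20 \left(-1\right)^{\frac{5}{2}}\right) + 2\right) = O \left(\left(-6 + 20 i\right) + 2\right) = O \left(-4 + 20 i\right)$)
$- 14 P{\left(-4,8 \right)} - 18 = - 14 \left(- 4 \left(-4 + 20 i\right)\right) - 18 = - 14 \left(16 - 80 i\right) - 18 = \left(-224 + 1120 i\right) - 18 = -242 + 1120 i$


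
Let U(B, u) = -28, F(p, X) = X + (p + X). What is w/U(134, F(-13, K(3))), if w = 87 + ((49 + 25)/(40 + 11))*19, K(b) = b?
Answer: -5843/1428 ≈ -4.0917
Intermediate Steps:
F(p, X) = p + 2*X (F(p, X) = X + (X + p) = p + 2*X)
w = 5843/51 (w = 87 + (74/51)*19 = 87 + 1406/51 = 5843/51 ≈ 114.57)
w/U(134, F(-13, K(3))) = (5843/51)/(-28) = (5843/51)*(-1/28) = -5843/1428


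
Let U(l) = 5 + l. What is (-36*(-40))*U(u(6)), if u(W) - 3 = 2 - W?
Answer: 5760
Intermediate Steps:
u(W) = 5 - W (u(W) = 3 + (2 - W) = 5 - W)
(-36*(-40))*U(u(6)) = (-36*(-40))*(5 + (5 - 1*6)) = 1440*(5 + (5 - 6)) = 1440*(5 - 1) = 1440*4 = 5760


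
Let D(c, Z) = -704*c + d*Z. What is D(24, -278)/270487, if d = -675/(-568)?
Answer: -4892289/76818308 ≈ -0.063686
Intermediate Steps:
d = 675/568 (d = -675*(-1/568) = 675/568 ≈ 1.1884)
D(c, Z) = -704*c + 675*Z/568
D(24, -278)/270487 = (-704*24 + (675/568)*(-278))/270487 = (-16896 - 93825/284)*(1/270487) = -4892289/284*1/270487 = -4892289/76818308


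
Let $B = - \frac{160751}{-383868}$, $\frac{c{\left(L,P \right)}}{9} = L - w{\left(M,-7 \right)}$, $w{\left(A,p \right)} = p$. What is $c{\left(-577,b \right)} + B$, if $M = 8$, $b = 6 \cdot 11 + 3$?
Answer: $- \frac{1969082089}{383868} \approx -5129.6$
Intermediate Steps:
$b = 69$ ($b = 66 + 3 = 69$)
$c{\left(L,P \right)} = 63 + 9 L$ ($c{\left(L,P \right)} = 9 \left(L - -7\right) = 9 \left(L + 7\right) = 9 \left(7 + L\right) = 63 + 9 L$)
$B = \frac{160751}{383868}$ ($B = \left(-160751\right) \left(- \frac{1}{383868}\right) = \frac{160751}{383868} \approx 0.41877$)
$c{\left(-577,b \right)} + B = \left(63 + 9 \left(-577\right)\right) + \frac{160751}{383868} = \left(63 - 5193\right) + \frac{160751}{383868} = -5130 + \frac{160751}{383868} = - \frac{1969082089}{383868}$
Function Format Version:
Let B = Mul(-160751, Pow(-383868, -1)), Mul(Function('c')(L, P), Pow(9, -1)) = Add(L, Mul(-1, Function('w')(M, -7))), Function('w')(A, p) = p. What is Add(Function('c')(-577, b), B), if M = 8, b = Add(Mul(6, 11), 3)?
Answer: Rational(-1969082089, 383868) ≈ -5129.6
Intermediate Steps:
b = 69 (b = Add(66, 3) = 69)
Function('c')(L, P) = Add(63, Mul(9, L)) (Function('c')(L, P) = Mul(9, Add(L, Mul(-1, -7))) = Mul(9, Add(L, 7)) = Mul(9, Add(7, L)) = Add(63, Mul(9, L)))
B = Rational(160751, 383868) (B = Mul(-160751, Rational(-1, 383868)) = Rational(160751, 383868) ≈ 0.41877)
Add(Function('c')(-577, b), B) = Add(Add(63, Mul(9, -577)), Rational(160751, 383868)) = Add(Add(63, -5193), Rational(160751, 383868)) = Add(-5130, Rational(160751, 383868)) = Rational(-1969082089, 383868)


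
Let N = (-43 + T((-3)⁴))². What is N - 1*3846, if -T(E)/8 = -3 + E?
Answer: 441043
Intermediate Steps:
T(E) = 24 - 8*E (T(E) = -8*(-3 + E) = 24 - 8*E)
N = 444889 (N = (-43 + (24 - 8*(-3)⁴))² = (-43 + (24 - 8*81))² = (-43 + (24 - 648))² = (-43 - 624)² = (-667)² = 444889)
N - 1*3846 = 444889 - 1*3846 = 444889 - 3846 = 441043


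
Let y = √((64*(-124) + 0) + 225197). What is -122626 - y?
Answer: -122626 - √217261 ≈ -1.2309e+5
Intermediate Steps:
y = √217261 (y = √((-7936 + 0) + 225197) = √(-7936 + 225197) = √217261 ≈ 466.11)
-122626 - y = -122626 - √217261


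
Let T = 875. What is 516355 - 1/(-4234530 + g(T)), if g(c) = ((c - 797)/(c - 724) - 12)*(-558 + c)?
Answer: 330448460444491/639963708 ≈ 5.1636e+5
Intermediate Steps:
g(c) = (-558 + c)*(-12 + (-797 + c)/(-724 + c)) (g(c) = ((-797 + c)/(-724 + c) - 12)*(-558 + c) = (-12 + (-797 + c)/(-724 + c))*(-558 + c) = (-558 + c)*(-12 + (-797 + c)/(-724 + c)))
516355 - 1/(-4234530 + g(T)) = 516355 - 1/(-4234530 + (-4403178 - 11*875² + 14029*875)/(-724 + 875)) = 516355 - 1/(-4234530 + (-4403178 - 11*765625 + 12275375)/151) = 516355 - 1/(-4234530 + (-4403178 - 8421875 + 12275375)/151) = 516355 - 1/(-4234530 + (1/151)*(-549678)) = 516355 - 1/(-4234530 - 549678/151) = 516355 - 1/(-639963708/151) = 516355 - 1*(-151/639963708) = 516355 + 151/639963708 = 330448460444491/639963708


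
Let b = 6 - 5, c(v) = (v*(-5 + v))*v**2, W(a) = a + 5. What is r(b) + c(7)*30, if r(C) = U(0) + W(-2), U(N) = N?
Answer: 20583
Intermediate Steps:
W(a) = 5 + a
c(v) = v**3*(-5 + v)
b = 1
r(C) = 3 (r(C) = 0 + (5 - 2) = 0 + 3 = 3)
r(b) + c(7)*30 = 3 + (7**3*(-5 + 7))*30 = 3 + (343*2)*30 = 3 + 686*30 = 3 + 20580 = 20583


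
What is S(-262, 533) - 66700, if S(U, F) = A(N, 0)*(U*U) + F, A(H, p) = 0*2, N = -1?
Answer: -66167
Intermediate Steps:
A(H, p) = 0
S(U, F) = F (S(U, F) = 0*(U*U) + F = 0*U² + F = 0 + F = F)
S(-262, 533) - 66700 = 533 - 66700 = -66167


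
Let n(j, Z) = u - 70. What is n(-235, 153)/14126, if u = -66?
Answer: -68/7063 ≈ -0.0096276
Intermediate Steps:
n(j, Z) = -136 (n(j, Z) = -66 - 70 = -136)
n(-235, 153)/14126 = -136/14126 = -136*1/14126 = -68/7063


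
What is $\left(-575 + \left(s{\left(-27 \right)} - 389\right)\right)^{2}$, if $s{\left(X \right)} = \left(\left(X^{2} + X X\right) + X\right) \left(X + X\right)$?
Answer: $6121184644$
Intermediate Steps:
$s{\left(X \right)} = 2 X \left(X + 2 X^{2}\right)$ ($s{\left(X \right)} = \left(\left(X^{2} + X^{2}\right) + X\right) 2 X = \left(2 X^{2} + X\right) 2 X = \left(X + 2 X^{2}\right) 2 X = 2 X \left(X + 2 X^{2}\right)$)
$\left(-575 + \left(s{\left(-27 \right)} - 389\right)\right)^{2} = \left(-575 + \left(\left(-27\right)^{2} \left(2 + 4 \left(-27\right)\right) - 389\right)\right)^{2} = \left(-575 + \left(729 \left(2 - 108\right) - 389\right)\right)^{2} = \left(-575 + \left(729 \left(-106\right) - 389\right)\right)^{2} = \left(-575 - 77663\right)^{2} = \left(-78238\right)^{2} = 6121184644$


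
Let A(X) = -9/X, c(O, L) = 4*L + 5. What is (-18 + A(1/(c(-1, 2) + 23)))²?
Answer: 116964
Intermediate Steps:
c(O, L) = 5 + 4*L
(-18 + A(1/(c(-1, 2) + 23)))² = (-18 - (252 + 72))² = (-18 - 9/(1/((5 + 8) + 23)))² = (-18 - 9/(1/(13 + 23)))² = (-18 - 9/(1/36))² = (-18 - 9/1/36)² = (-18 - 9*36)² = (-18 - 324)² = (-342)² = 116964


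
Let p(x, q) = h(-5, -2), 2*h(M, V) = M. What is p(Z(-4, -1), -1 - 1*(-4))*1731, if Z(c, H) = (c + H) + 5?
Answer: -8655/2 ≈ -4327.5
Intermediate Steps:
Z(c, H) = 5 + H + c (Z(c, H) = (H + c) + 5 = 5 + H + c)
h(M, V) = M/2
p(x, q) = -5/2 (p(x, q) = (1/2)*(-5) = -5/2)
p(Z(-4, -1), -1 - 1*(-4))*1731 = -5/2*1731 = -8655/2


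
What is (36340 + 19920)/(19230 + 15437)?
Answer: 56260/34667 ≈ 1.6229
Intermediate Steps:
(36340 + 19920)/(19230 + 15437) = 56260/34667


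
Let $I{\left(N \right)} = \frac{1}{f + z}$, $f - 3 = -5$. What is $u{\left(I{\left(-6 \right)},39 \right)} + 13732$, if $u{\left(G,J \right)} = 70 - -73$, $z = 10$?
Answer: $13875$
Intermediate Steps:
$f = -2$ ($f = 3 - 5 = -2$)
$I{\left(N \right)} = \frac{1}{8}$ ($I{\left(N \right)} = \frac{1}{-2 + 10} = \frac{1}{8}$)
$u{\left(G,J \right)} = 143$ ($u{\left(G,J \right)} = 70 + 73 = 143$)
$u{\left(I{\left(-6 \right)},39 \right)} + 13732 = 143 + 13732 = 13875$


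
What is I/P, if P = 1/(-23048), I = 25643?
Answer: -591019864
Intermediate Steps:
P = -1/23048 ≈ -4.3388e-5
I/P = 25643/(-1/23048) = 25643*(-23048) = -591019864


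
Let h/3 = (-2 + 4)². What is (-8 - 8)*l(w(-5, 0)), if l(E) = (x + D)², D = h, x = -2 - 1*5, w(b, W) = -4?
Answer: -400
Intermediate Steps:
h = 12 (h = 3*(-2 + 4)² = 3*2² = 3*4 = 12)
x = -7 (x = -2 - 5 = -7)
D = 12
l(E) = 25 (l(E) = (-7 + 12)² = 5² = 25)
(-8 - 8)*l(w(-5, 0)) = (-8 - 8)*25 = -16*25 = -400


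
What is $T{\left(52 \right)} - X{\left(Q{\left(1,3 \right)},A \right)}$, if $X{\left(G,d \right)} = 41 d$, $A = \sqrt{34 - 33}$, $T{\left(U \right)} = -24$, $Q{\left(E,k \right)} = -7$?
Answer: $-65$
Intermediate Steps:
$A = 1$ ($A = \sqrt{1} = 1$)
$T{\left(52 \right)} - X{\left(Q{\left(1,3 \right)},A \right)} = -24 - 41 \cdot 1 = -24 - 41 = -65$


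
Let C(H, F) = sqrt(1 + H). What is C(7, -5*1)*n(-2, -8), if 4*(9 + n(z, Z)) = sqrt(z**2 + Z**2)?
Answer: sqrt(2)*(-18 + sqrt(17)) ≈ -19.625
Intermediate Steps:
n(z, Z) = -9 + sqrt(Z**2 + z**2)/4 (n(z, Z) = -9 + sqrt(z**2 + Z**2)/4 = -9 + sqrt(Z**2 + z**2)/4)
C(7, -5*1)*n(-2, -8) = sqrt(1 + 7)*(-9 + sqrt((-8)**2 + (-2)**2)/4) = sqrt(8)*(-9 + sqrt(64 + 4)/4) = (2*sqrt(2))*(-9 + sqrt(68)/4) = (2*sqrt(2))*(-9 + (2*sqrt(17))/4) = (2*sqrt(2))*(-9 + sqrt(17)/2) = 2*sqrt(2)*(-9 + sqrt(17)/2)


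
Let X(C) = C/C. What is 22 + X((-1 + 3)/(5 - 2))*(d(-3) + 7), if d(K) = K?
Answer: 26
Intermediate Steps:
X(C) = 1
22 + X((-1 + 3)/(5 - 2))*(d(-3) + 7) = 22 + 1*(-3 + 7) = 22 + 1*4 = 22 + 4 = 26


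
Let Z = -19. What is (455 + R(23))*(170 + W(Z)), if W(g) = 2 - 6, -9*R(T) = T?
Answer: 675952/9 ≈ 75106.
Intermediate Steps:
R(T) = -T/9
W(g) = -4
(455 + R(23))*(170 + W(Z)) = (455 - ⅑*23)*(170 - 4) = (455 - 23/9)*166 = (4072/9)*166 = 675952/9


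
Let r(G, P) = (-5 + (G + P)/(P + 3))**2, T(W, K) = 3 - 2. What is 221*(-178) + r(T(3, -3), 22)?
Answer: -24575846/625 ≈ -39321.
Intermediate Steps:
T(W, K) = 1
r(G, P) = (-5 + (G + P)/(3 + P))**2
221*(-178) + r(T(3, -3), 22) = 221*(-178) + (15 - 1*1 + 4*22)**2/(3 + 22)**2 = -39338 + (15 - 1 + 88)**2/25**2 = -39338 + (1/625)*102**2 = -39338 + (1/625)*10404 = -39338 + 10404/625 = -24575846/625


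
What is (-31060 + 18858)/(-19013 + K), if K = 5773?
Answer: 6101/6620 ≈ 0.92160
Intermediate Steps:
(-31060 + 18858)/(-19013 + K) = (-31060 + 18858)/(-19013 + 5773) = -12202/(-13240) = -12202*(-1/13240) = 6101/6620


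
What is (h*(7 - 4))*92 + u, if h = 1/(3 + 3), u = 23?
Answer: 69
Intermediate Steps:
h = ⅙ (h = 1/6 = ⅙ ≈ 0.16667)
(h*(7 - 4))*92 + u = ((7 - 4)/6)*92 + 23 = ((⅙)*3)*92 + 23 = (½)*92 + 23 = 46 + 23 = 69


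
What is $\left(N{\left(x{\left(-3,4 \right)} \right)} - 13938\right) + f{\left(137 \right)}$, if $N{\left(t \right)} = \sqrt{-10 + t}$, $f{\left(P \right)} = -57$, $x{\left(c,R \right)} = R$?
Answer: $-13995 + i \sqrt{6} \approx -13995.0 + 2.4495 i$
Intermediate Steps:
$\left(N{\left(x{\left(-3,4 \right)} \right)} - 13938\right) + f{\left(137 \right)} = \left(\sqrt{-10 + 4} - 13938\right) - 57 = \left(\sqrt{-6} - 13938\right) - 57 = \left(i \sqrt{6} - 13938\right) - 57 = \left(-13938 + i \sqrt{6}\right) - 57 = -13995 + i \sqrt{6}$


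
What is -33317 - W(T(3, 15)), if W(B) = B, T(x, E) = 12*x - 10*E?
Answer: -33203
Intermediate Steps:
T(x, E) = -10*E + 12*x
-33317 - W(T(3, 15)) = -33317 - (-10*15 + 12*3) = -33317 - (-150 + 36) = -33317 - 1*(-114) = -33317 + 114 = -33203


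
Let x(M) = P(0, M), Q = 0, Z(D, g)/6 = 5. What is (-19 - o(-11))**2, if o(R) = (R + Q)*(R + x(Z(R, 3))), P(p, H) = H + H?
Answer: 270400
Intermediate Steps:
Z(D, g) = 30 (Z(D, g) = 6*5 = 30)
P(p, H) = 2*H
x(M) = 2*M
o(R) = R*(60 + R) (o(R) = (R + 0)*(R + 2*30) = R*(R + 60) = R*(60 + R))
(-19 - o(-11))**2 = (-19 - (-11)*(60 - 11))**2 = (-19 - (-11)*49)**2 = (-19 - 1*(-539))**2 = (-19 + 539)**2 = 520**2 = 270400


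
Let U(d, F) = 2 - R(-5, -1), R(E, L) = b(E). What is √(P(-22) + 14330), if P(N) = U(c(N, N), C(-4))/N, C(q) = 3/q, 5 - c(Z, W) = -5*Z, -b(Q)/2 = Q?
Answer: √1733974/11 ≈ 119.71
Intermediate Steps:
b(Q) = -2*Q
c(Z, W) = 5 + 5*Z (c(Z, W) = 5 - (-5)*Z = 5 + 5*Z)
R(E, L) = -2*E
U(d, F) = -8 (U(d, F) = 2 - (-2)*(-5) = 2 - 1*10 = 2 - 10 = -8)
P(N) = -8/N
√(P(-22) + 14330) = √(-8/(-22) + 14330) = √(-8*(-1/22) + 14330) = √(4/11 + 14330) = √(157634/11) = √1733974/11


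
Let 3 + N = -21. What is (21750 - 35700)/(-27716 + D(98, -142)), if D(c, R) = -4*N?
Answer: 1395/2762 ≈ 0.50507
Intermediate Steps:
N = -24 (N = -3 - 21 = -24)
D(c, R) = 96 (D(c, R) = -4*(-24) = 96)
(21750 - 35700)/(-27716 + D(98, -142)) = (21750 - 35700)/(-27716 + 96) = -13950/(-27620) = -13950*(-1/27620) = 1395/2762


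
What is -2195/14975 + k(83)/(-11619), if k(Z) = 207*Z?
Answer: -6284204/3866545 ≈ -1.6253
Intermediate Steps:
-2195/14975 + k(83)/(-11619) = -2195/14975 + (207*83)/(-11619) = -2195*1/14975 + 17181*(-1/11619) = -439/2995 - 1909/1291 = -6284204/3866545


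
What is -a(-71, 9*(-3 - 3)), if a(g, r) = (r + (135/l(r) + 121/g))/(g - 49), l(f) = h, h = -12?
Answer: -3803/6816 ≈ -0.55795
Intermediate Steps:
l(f) = -12
a(g, r) = (-45/4 + r + 121/g)/(-49 + g) (a(g, r) = (r + (135/(-12) + 121/g))/(g - 49) = (r + (135*(-1/12) + 121/g))/(-49 + g) = (r + (-45/4 + 121/g))/(-49 + g) = (-45/4 + r + 121/g)/(-49 + g))
-a(-71, 9*(-3 - 3)) = -(121 - 45/4*(-71) - 639*(-3 - 3))/((-71)*(-49 - 71)) = -(-1)*(121 + 3195/4 - 639*(-6))/(71*(-120)) = -(-1)*(-1)*(121 + 3195/4 - 71*(-54))/(71*120) = -(-1)*(-1)*(121 + 3195/4 + 3834)/(71*120) = -(-1)*(-1)*19015/(71*120*4) = -1*3803/6816 = -3803/6816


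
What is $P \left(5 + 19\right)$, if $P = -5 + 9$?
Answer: $96$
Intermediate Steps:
$P = 4$
$P \left(5 + 19\right) = 4 \left(5 + 19\right) = 4 \cdot 24 = 96$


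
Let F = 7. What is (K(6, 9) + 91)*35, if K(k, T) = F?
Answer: 3430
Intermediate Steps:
K(k, T) = 7
(K(6, 9) + 91)*35 = (7 + 91)*35 = 98*35 = 3430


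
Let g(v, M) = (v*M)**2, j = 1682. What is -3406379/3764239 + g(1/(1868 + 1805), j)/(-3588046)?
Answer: -82444722016293132411/91106015482792638713 ≈ -0.90493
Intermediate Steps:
g(v, M) = M**2*v**2 (g(v, M) = (M*v)**2 = M**2*v**2)
-3406379/3764239 + g(1/(1868 + 1805), j)/(-3588046) = -3406379/3764239 + (1682**2*(1/(1868 + 1805))**2)/(-3588046) = -3406379*1/3764239 + (2829124*(1/3673)**2)*(-1/3588046) = -3406379/3764239 + (2829124*(1/3673)**2)*(-1/3588046) = -3406379/3764239 + (2829124*(1/13490929))*(-1/3588046) = -3406379/3764239 + (2829124/13490929)*(-1/3588046) = -3406379/3764239 - 1414562/24203036917367 = -82444722016293132411/91106015482792638713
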